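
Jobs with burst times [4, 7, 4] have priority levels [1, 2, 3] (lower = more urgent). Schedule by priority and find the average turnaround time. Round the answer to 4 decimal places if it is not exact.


Sort by priority (ascending = highest first):
Order: [(1, 4), (2, 7), (3, 4)]
Completion times:
  Priority 1, burst=4, C=4
  Priority 2, burst=7, C=11
  Priority 3, burst=4, C=15
Average turnaround = 30/3 = 10.0

10.0


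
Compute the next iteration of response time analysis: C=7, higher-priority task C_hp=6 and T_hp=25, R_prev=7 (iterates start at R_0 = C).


R_next = C + ceil(R_prev / T_hp) * C_hp
ceil(7 / 25) = ceil(0.28) = 1
Interference = 1 * 6 = 6
R_next = 7 + 6 = 13

13


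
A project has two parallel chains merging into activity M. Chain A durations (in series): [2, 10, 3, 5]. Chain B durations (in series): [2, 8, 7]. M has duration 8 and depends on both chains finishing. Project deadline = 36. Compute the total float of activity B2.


Forward pass: ES(B2) = sum of predecessors on chain B = 2
EF = ES + duration = 2 + 8 = 10
Backward pass: LF(M) = deadline = 36; LS(M) = 36 - 8 = 28
LF(B2) = LS(M) - sum(successors on chain B) = 28 - 7 = 21
LS = LF - duration = 21 - 8 = 13
Total float = LS - ES = 13 - 2 = 11

11


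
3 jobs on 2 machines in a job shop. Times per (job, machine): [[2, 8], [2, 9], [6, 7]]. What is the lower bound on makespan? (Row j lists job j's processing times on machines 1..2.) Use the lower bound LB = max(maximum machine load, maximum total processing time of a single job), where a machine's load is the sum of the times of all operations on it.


Machine loads:
  Machine 1: 2 + 2 + 6 = 10
  Machine 2: 8 + 9 + 7 = 24
Max machine load = 24
Job totals:
  Job 1: 10
  Job 2: 11
  Job 3: 13
Max job total = 13
Lower bound = max(24, 13) = 24

24


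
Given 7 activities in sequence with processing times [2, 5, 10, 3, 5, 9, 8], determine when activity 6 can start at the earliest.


Activity 6 starts after activities 1 through 5 complete.
Predecessor durations: [2, 5, 10, 3, 5]
ES = 2 + 5 + 10 + 3 + 5 = 25

25


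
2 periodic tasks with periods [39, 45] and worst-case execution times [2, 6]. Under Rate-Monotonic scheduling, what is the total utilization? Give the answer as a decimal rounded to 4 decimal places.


Compute individual utilizations (exact fractions):
  Task 1: C/T = 2/39 (approx. 0.0513)
  Task 2: C/T = 6/45 = 2/15 (approx. 0.1333)
Total utilization U = 2/39 + 2/15 = 12/65
Rounded to 4 decimal places: U = 0.1846
RM (Liu & Layland) bound for 2 tasks = 0.828427; compare with U = 12/65 (approx. 0.184615)
U <= bound, so schedulable by RM sufficient condition.

0.1846


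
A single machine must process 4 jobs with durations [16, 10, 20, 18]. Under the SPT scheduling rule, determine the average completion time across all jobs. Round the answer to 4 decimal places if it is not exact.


Sort jobs by processing time (SPT order): [10, 16, 18, 20]
Compute completion times sequentially:
  Job 1: processing = 10, completes at 10
  Job 2: processing = 16, completes at 26
  Job 3: processing = 18, completes at 44
  Job 4: processing = 20, completes at 64
Sum of completion times = 144
Average completion time = 144/4 = 36.0

36.0


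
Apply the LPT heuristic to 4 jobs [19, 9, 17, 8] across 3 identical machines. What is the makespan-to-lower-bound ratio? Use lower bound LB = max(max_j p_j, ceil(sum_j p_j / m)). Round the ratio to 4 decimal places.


LPT order: [19, 17, 9, 8]
Machine loads after assignment: [19, 17, 17]
LPT makespan = 19
Lower bound = max(max_job, ceil(total/3)) = max(19, 18) = 19
Ratio = 19 / 19 = 1.0

1.0


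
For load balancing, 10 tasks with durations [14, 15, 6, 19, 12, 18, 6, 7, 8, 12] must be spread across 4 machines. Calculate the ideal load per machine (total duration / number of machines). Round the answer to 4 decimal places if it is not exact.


Total processing time = 14 + 15 + 6 + 19 + 12 + 18 + 6 + 7 + 8 + 12 = 117
Number of machines = 4
Ideal balanced load = 117 / 4 = 29.25

29.25


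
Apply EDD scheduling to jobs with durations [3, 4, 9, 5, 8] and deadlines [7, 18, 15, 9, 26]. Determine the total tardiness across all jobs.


Sort by due date (EDD order): [(3, 7), (5, 9), (9, 15), (4, 18), (8, 26)]
Compute completion times and tardiness:
  Job 1: p=3, d=7, C=3, tardiness=max(0,3-7)=0
  Job 2: p=5, d=9, C=8, tardiness=max(0,8-9)=0
  Job 3: p=9, d=15, C=17, tardiness=max(0,17-15)=2
  Job 4: p=4, d=18, C=21, tardiness=max(0,21-18)=3
  Job 5: p=8, d=26, C=29, tardiness=max(0,29-26)=3
Total tardiness = 8

8


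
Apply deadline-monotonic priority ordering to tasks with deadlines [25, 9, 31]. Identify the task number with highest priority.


Sort tasks by relative deadline (ascending):
  Task 2: deadline = 9
  Task 1: deadline = 25
  Task 3: deadline = 31
Priority order (highest first): [2, 1, 3]
Highest priority task = 2

2


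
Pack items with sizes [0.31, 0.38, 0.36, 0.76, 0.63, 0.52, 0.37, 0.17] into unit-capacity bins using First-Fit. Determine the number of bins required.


Place items sequentially using First-Fit:
  Item 0.31 -> new Bin 1
  Item 0.38 -> Bin 1 (now 0.69)
  Item 0.36 -> new Bin 2
  Item 0.76 -> new Bin 3
  Item 0.63 -> Bin 2 (now 0.99)
  Item 0.52 -> new Bin 4
  Item 0.37 -> Bin 4 (now 0.89)
  Item 0.17 -> Bin 1 (now 0.86)
Total bins used = 4

4


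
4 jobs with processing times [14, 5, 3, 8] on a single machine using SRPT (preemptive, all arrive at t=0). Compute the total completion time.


Since all jobs arrive at t=0, SRPT equals SPT ordering.
SPT order: [3, 5, 8, 14]
Completion times:
  Job 1: p=3, C=3
  Job 2: p=5, C=8
  Job 3: p=8, C=16
  Job 4: p=14, C=30
Total completion time = 3 + 8 + 16 + 30 = 57

57


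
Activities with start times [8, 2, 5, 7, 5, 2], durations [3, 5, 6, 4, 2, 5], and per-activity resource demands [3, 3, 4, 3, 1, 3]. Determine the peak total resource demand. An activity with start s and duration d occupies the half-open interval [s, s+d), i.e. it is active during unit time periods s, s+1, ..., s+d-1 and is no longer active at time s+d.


Each activity i is active on [start_i, start_i + duration_i).
Compute total resource usage per time slot:
  t=0: active resources = [], total = 0
  t=1: active resources = [], total = 0
  t=2: active resources = [3, 3], total = 6
  t=3: active resources = [3, 3], total = 6
  t=4: active resources = [3, 3], total = 6
  t=5: active resources = [3, 4, 1, 3], total = 11
  t=6: active resources = [3, 4, 1, 3], total = 11
  t=7: active resources = [4, 3], total = 7
  t=8: active resources = [3, 4, 3], total = 10
  t=9: active resources = [3, 4, 3], total = 10
  t=10: active resources = [3, 4, 3], total = 10
Peak resource demand = 11

11


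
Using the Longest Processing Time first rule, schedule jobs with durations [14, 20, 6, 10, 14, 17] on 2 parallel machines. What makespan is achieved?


Sort jobs in decreasing order (LPT): [20, 17, 14, 14, 10, 6]
Assign each job to the least loaded machine:
  Machine 1: jobs [20, 14, 6], load = 40
  Machine 2: jobs [17, 14, 10], load = 41
Makespan = max load = 41

41


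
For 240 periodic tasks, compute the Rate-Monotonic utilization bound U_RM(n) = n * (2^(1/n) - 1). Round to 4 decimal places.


Compute 2^(1/240) = 1.0028922879
Subtract 1: 1.0028922879 - 1 = 0.0028922879
Multiply by n: 240 * 0.0028922879 = 0.6941490960
Round to 4 dp: 0.6941

0.6941


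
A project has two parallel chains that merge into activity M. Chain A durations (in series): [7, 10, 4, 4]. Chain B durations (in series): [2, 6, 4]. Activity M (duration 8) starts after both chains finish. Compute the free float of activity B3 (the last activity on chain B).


ES(B3) = sum of predecessors on chain B = 8
EF(B3) = ES + duration = 8 + 4 = 12
Successor of B3 is M. ES(M) = max(sum(A), sum(B)) = max(25, 12) = 25
Free float = ES(successor) - EF(current) = 25 - 12 = 13

13


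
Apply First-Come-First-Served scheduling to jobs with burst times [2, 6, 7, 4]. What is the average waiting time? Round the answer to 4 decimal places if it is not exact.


FCFS order (as given): [2, 6, 7, 4]
Waiting times:
  Job 1: wait = 0
  Job 2: wait = 2
  Job 3: wait = 8
  Job 4: wait = 15
Sum of waiting times = 25
Average waiting time = 25/4 = 6.25

6.25


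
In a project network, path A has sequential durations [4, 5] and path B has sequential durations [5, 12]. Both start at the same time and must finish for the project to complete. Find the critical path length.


Path A total = 4 + 5 = 9
Path B total = 5 + 12 = 17
Critical path = longest path = max(9, 17) = 17

17


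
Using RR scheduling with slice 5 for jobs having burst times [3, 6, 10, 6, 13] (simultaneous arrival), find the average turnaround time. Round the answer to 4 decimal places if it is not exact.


Time quantum = 5
Execution trace:
  J1 runs 3 units, time = 3
  J2 runs 5 units, time = 8
  J3 runs 5 units, time = 13
  J4 runs 5 units, time = 18
  J5 runs 5 units, time = 23
  J2 runs 1 units, time = 24
  J3 runs 5 units, time = 29
  J4 runs 1 units, time = 30
  J5 runs 5 units, time = 35
  J5 runs 3 units, time = 38
Finish times: [3, 24, 29, 30, 38]
Average turnaround = 124/5 = 24.8

24.8


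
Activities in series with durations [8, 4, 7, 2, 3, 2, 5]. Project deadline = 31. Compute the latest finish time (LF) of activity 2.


LF(activity 2) = deadline - sum of successor durations
Successors: activities 3 through 7 with durations [7, 2, 3, 2, 5]
Sum of successor durations = 19
LF = 31 - 19 = 12

12


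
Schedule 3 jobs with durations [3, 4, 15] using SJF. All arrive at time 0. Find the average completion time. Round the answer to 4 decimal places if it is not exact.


SJF order (ascending): [3, 4, 15]
Completion times:
  Job 1: burst=3, C=3
  Job 2: burst=4, C=7
  Job 3: burst=15, C=22
Average completion = 32/3 = 10.6667

10.6667


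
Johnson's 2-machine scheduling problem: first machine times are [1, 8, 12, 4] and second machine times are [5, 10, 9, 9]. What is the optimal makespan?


Apply Johnson's rule:
  Group 1 (a <= b): [(1, 1, 5), (4, 4, 9), (2, 8, 10)]
  Group 2 (a > b): [(3, 12, 9)]
Optimal job order: [1, 4, 2, 3]
Schedule:
  Job 1: M1 done at 1, M2 done at 6
  Job 4: M1 done at 5, M2 done at 15
  Job 2: M1 done at 13, M2 done at 25
  Job 3: M1 done at 25, M2 done at 34
Makespan = 34

34


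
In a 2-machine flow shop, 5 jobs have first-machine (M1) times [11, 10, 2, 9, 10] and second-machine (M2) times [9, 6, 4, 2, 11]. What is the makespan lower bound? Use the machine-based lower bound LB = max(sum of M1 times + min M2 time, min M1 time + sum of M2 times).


LB1 = sum(M1 times) + min(M2 times) = 42 + 2 = 44
LB2 = min(M1 times) + sum(M2 times) = 2 + 32 = 34
Lower bound = max(LB1, LB2) = max(44, 34) = 44

44


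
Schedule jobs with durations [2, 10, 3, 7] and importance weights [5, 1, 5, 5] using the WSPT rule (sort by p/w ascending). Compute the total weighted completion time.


Compute p/w ratios and sort ascending (WSPT): [(2, 5), (3, 5), (7, 5), (10, 1)]
Compute weighted completion times:
  Job (p=2,w=5): C=2, w*C=5*2=10
  Job (p=3,w=5): C=5, w*C=5*5=25
  Job (p=7,w=5): C=12, w*C=5*12=60
  Job (p=10,w=1): C=22, w*C=1*22=22
Total weighted completion time = 117

117


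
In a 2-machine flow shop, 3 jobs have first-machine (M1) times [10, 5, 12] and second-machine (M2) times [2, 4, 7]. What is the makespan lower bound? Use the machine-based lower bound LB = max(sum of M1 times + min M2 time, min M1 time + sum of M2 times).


LB1 = sum(M1 times) + min(M2 times) = 27 + 2 = 29
LB2 = min(M1 times) + sum(M2 times) = 5 + 13 = 18
Lower bound = max(LB1, LB2) = max(29, 18) = 29

29


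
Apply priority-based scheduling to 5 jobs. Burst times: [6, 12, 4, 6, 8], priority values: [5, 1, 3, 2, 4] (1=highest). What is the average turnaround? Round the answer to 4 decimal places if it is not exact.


Sort by priority (ascending = highest first):
Order: [(1, 12), (2, 6), (3, 4), (4, 8), (5, 6)]
Completion times:
  Priority 1, burst=12, C=12
  Priority 2, burst=6, C=18
  Priority 3, burst=4, C=22
  Priority 4, burst=8, C=30
  Priority 5, burst=6, C=36
Average turnaround = 118/5 = 23.6

23.6


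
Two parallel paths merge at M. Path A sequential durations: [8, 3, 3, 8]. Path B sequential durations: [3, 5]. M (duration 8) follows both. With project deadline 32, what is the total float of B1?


Forward pass: ES(B1) = sum of predecessors on chain B = 0
EF = ES + duration = 0 + 3 = 3
Backward pass: LF(M) = deadline = 32; LS(M) = 32 - 8 = 24
LF(B1) = LS(M) - sum(successors on chain B) = 24 - 5 = 19
LS = LF - duration = 19 - 3 = 16
Total float = LS - ES = 16 - 0 = 16

16


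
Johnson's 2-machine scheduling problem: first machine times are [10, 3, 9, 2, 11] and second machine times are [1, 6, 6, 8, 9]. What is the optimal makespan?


Apply Johnson's rule:
  Group 1 (a <= b): [(4, 2, 8), (2, 3, 6)]
  Group 2 (a > b): [(5, 11, 9), (3, 9, 6), (1, 10, 1)]
Optimal job order: [4, 2, 5, 3, 1]
Schedule:
  Job 4: M1 done at 2, M2 done at 10
  Job 2: M1 done at 5, M2 done at 16
  Job 5: M1 done at 16, M2 done at 25
  Job 3: M1 done at 25, M2 done at 31
  Job 1: M1 done at 35, M2 done at 36
Makespan = 36

36


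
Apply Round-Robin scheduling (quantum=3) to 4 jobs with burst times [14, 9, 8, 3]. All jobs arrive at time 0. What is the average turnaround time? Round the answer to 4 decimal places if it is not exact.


Time quantum = 3
Execution trace:
  J1 runs 3 units, time = 3
  J2 runs 3 units, time = 6
  J3 runs 3 units, time = 9
  J4 runs 3 units, time = 12
  J1 runs 3 units, time = 15
  J2 runs 3 units, time = 18
  J3 runs 3 units, time = 21
  J1 runs 3 units, time = 24
  J2 runs 3 units, time = 27
  J3 runs 2 units, time = 29
  J1 runs 3 units, time = 32
  J1 runs 2 units, time = 34
Finish times: [34, 27, 29, 12]
Average turnaround = 102/4 = 25.5

25.5


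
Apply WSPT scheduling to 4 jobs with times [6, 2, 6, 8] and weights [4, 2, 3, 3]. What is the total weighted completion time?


Compute p/w ratios and sort ascending (WSPT): [(2, 2), (6, 4), (6, 3), (8, 3)]
Compute weighted completion times:
  Job (p=2,w=2): C=2, w*C=2*2=4
  Job (p=6,w=4): C=8, w*C=4*8=32
  Job (p=6,w=3): C=14, w*C=3*14=42
  Job (p=8,w=3): C=22, w*C=3*22=66
Total weighted completion time = 144

144


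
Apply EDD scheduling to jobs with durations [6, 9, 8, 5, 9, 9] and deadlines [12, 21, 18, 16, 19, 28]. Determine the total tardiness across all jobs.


Sort by due date (EDD order): [(6, 12), (5, 16), (8, 18), (9, 19), (9, 21), (9, 28)]
Compute completion times and tardiness:
  Job 1: p=6, d=12, C=6, tardiness=max(0,6-12)=0
  Job 2: p=5, d=16, C=11, tardiness=max(0,11-16)=0
  Job 3: p=8, d=18, C=19, tardiness=max(0,19-18)=1
  Job 4: p=9, d=19, C=28, tardiness=max(0,28-19)=9
  Job 5: p=9, d=21, C=37, tardiness=max(0,37-21)=16
  Job 6: p=9, d=28, C=46, tardiness=max(0,46-28)=18
Total tardiness = 44

44


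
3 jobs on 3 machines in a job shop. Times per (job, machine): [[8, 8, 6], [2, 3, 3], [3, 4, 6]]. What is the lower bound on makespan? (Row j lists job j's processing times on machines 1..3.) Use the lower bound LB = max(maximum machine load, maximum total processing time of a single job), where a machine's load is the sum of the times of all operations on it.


Machine loads:
  Machine 1: 8 + 2 + 3 = 13
  Machine 2: 8 + 3 + 4 = 15
  Machine 3: 6 + 3 + 6 = 15
Max machine load = 15
Job totals:
  Job 1: 22
  Job 2: 8
  Job 3: 13
Max job total = 22
Lower bound = max(15, 22) = 22

22


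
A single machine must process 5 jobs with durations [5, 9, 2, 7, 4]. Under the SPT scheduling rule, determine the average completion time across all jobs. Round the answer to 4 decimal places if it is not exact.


Sort jobs by processing time (SPT order): [2, 4, 5, 7, 9]
Compute completion times sequentially:
  Job 1: processing = 2, completes at 2
  Job 2: processing = 4, completes at 6
  Job 3: processing = 5, completes at 11
  Job 4: processing = 7, completes at 18
  Job 5: processing = 9, completes at 27
Sum of completion times = 64
Average completion time = 64/5 = 12.8

12.8


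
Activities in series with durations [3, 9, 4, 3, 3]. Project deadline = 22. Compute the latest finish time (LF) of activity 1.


LF(activity 1) = deadline - sum of successor durations
Successors: activities 2 through 5 with durations [9, 4, 3, 3]
Sum of successor durations = 19
LF = 22 - 19 = 3

3


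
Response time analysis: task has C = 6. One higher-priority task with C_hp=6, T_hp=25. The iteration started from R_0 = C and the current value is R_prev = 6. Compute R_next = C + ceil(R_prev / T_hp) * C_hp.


R_next = C + ceil(R_prev / T_hp) * C_hp
ceil(6 / 25) = ceil(0.24) = 1
Interference = 1 * 6 = 6
R_next = 6 + 6 = 12

12


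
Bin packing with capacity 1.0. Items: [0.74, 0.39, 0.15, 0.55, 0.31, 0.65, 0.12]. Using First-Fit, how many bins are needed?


Place items sequentially using First-Fit:
  Item 0.74 -> new Bin 1
  Item 0.39 -> new Bin 2
  Item 0.15 -> Bin 1 (now 0.89)
  Item 0.55 -> Bin 2 (now 0.94)
  Item 0.31 -> new Bin 3
  Item 0.65 -> Bin 3 (now 0.96)
  Item 0.12 -> new Bin 4
Total bins used = 4

4


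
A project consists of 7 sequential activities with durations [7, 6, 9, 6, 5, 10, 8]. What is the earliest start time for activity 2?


Activity 2 starts after activities 1 through 1 complete.
Predecessor durations: [7]
ES = 7 = 7

7


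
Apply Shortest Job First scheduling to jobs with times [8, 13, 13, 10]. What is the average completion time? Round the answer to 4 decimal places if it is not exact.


SJF order (ascending): [8, 10, 13, 13]
Completion times:
  Job 1: burst=8, C=8
  Job 2: burst=10, C=18
  Job 3: burst=13, C=31
  Job 4: burst=13, C=44
Average completion = 101/4 = 25.25

25.25


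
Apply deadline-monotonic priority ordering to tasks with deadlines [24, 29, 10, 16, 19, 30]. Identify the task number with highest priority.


Sort tasks by relative deadline (ascending):
  Task 3: deadline = 10
  Task 4: deadline = 16
  Task 5: deadline = 19
  Task 1: deadline = 24
  Task 2: deadline = 29
  Task 6: deadline = 30
Priority order (highest first): [3, 4, 5, 1, 2, 6]
Highest priority task = 3

3


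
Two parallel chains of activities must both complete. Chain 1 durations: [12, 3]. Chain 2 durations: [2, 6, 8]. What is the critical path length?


Path A total = 12 + 3 = 15
Path B total = 2 + 6 + 8 = 16
Critical path = longest path = max(15, 16) = 16

16


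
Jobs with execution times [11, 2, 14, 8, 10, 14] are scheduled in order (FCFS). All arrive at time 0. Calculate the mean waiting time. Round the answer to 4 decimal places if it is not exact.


FCFS order (as given): [11, 2, 14, 8, 10, 14]
Waiting times:
  Job 1: wait = 0
  Job 2: wait = 11
  Job 3: wait = 13
  Job 4: wait = 27
  Job 5: wait = 35
  Job 6: wait = 45
Sum of waiting times = 131
Average waiting time = 131/6 = 21.8333

21.8333


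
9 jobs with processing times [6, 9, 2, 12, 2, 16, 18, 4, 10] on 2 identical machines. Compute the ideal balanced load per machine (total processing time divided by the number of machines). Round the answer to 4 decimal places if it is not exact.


Total processing time = 6 + 9 + 2 + 12 + 2 + 16 + 18 + 4 + 10 = 79
Number of machines = 2
Ideal balanced load = 79 / 2 = 39.5

39.5


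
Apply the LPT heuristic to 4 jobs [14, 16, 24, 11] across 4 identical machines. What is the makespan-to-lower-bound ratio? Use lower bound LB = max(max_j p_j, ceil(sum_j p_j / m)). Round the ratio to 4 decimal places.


LPT order: [24, 16, 14, 11]
Machine loads after assignment: [24, 16, 14, 11]
LPT makespan = 24
Lower bound = max(max_job, ceil(total/4)) = max(24, 17) = 24
Ratio = 24 / 24 = 1.0

1.0


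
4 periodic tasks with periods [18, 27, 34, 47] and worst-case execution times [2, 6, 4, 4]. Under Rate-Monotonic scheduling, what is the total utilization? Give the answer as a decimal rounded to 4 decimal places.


Compute individual utilizations (exact fractions):
  Task 1: C/T = 2/18 = 1/9 (approx. 0.1111)
  Task 2: C/T = 6/27 = 2/9 (approx. 0.2222)
  Task 3: C/T = 4/34 = 2/17 (approx. 0.1176)
  Task 4: C/T = 4/47 (approx. 0.0851)
Total utilization U = 1/9 + 2/9 + 2/17 + 4/47 = 1285/2397
Rounded to 4 decimal places: U = 0.5361
RM (Liu & Layland) bound for 4 tasks = 0.756828; compare with U = 1285/2397 (approx. 0.536087)
U <= bound, so schedulable by RM sufficient condition.

0.5361


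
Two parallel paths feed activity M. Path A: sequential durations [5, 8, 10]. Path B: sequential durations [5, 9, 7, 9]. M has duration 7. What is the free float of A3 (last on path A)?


ES(A3) = sum of predecessors on chain A = 13
EF(A3) = ES + duration = 13 + 10 = 23
Successor of A3 is M. ES(M) = max(sum(A), sum(B)) = max(23, 30) = 30
Free float = ES(successor) - EF(current) = 30 - 23 = 7

7


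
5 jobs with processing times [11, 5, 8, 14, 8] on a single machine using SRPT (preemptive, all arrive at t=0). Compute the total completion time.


Since all jobs arrive at t=0, SRPT equals SPT ordering.
SPT order: [5, 8, 8, 11, 14]
Completion times:
  Job 1: p=5, C=5
  Job 2: p=8, C=13
  Job 3: p=8, C=21
  Job 4: p=11, C=32
  Job 5: p=14, C=46
Total completion time = 5 + 13 + 21 + 32 + 46 = 117

117


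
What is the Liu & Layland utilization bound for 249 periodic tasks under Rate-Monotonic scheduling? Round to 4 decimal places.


Compute 2^(1/249) = 1.0027876018
Subtract 1: 1.0027876018 - 1 = 0.0027876018
Multiply by n: 249 * 0.0027876018 = 0.6941128482
Round to 4 dp: 0.6941

0.6941


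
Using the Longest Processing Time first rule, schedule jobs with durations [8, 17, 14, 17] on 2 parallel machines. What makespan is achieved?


Sort jobs in decreasing order (LPT): [17, 17, 14, 8]
Assign each job to the least loaded machine:
  Machine 1: jobs [17, 14], load = 31
  Machine 2: jobs [17, 8], load = 25
Makespan = max load = 31

31


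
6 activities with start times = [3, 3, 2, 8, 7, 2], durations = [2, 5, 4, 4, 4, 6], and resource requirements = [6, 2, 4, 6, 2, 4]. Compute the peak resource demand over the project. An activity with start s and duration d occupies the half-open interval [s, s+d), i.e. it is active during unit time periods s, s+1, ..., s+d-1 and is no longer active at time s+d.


Each activity i is active on [start_i, start_i + duration_i).
Compute total resource usage per time slot:
  t=0: active resources = [], total = 0
  t=1: active resources = [], total = 0
  t=2: active resources = [4, 4], total = 8
  t=3: active resources = [6, 2, 4, 4], total = 16
  t=4: active resources = [6, 2, 4, 4], total = 16
  t=5: active resources = [2, 4, 4], total = 10
  t=6: active resources = [2, 4], total = 6
  t=7: active resources = [2, 2, 4], total = 8
  t=8: active resources = [6, 2], total = 8
  t=9: active resources = [6, 2], total = 8
  t=10: active resources = [6, 2], total = 8
  t=11: active resources = [6], total = 6
Peak resource demand = 16

16


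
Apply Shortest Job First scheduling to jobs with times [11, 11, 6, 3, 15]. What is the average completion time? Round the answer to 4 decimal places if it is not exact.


SJF order (ascending): [3, 6, 11, 11, 15]
Completion times:
  Job 1: burst=3, C=3
  Job 2: burst=6, C=9
  Job 3: burst=11, C=20
  Job 4: burst=11, C=31
  Job 5: burst=15, C=46
Average completion = 109/5 = 21.8

21.8


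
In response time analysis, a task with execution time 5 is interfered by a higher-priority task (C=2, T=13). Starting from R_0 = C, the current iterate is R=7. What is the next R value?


R_next = C + ceil(R_prev / T_hp) * C_hp
ceil(7 / 13) = ceil(0.5385) = 1
Interference = 1 * 2 = 2
R_next = 5 + 2 = 7
R_next = R_prev, so the iteration has converged (response time = 7).

7


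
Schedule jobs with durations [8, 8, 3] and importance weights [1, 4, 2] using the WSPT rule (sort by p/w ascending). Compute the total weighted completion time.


Compute p/w ratios and sort ascending (WSPT): [(3, 2), (8, 4), (8, 1)]
Compute weighted completion times:
  Job (p=3,w=2): C=3, w*C=2*3=6
  Job (p=8,w=4): C=11, w*C=4*11=44
  Job (p=8,w=1): C=19, w*C=1*19=19
Total weighted completion time = 69

69


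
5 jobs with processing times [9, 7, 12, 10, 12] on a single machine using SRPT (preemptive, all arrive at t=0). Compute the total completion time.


Since all jobs arrive at t=0, SRPT equals SPT ordering.
SPT order: [7, 9, 10, 12, 12]
Completion times:
  Job 1: p=7, C=7
  Job 2: p=9, C=16
  Job 3: p=10, C=26
  Job 4: p=12, C=38
  Job 5: p=12, C=50
Total completion time = 7 + 16 + 26 + 38 + 50 = 137

137


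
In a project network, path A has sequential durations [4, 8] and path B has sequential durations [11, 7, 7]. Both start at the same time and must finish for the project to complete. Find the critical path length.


Path A total = 4 + 8 = 12
Path B total = 11 + 7 + 7 = 25
Critical path = longest path = max(12, 25) = 25

25


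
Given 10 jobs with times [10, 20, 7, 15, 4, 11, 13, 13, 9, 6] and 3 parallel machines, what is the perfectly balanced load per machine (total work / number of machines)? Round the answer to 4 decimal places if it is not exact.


Total processing time = 10 + 20 + 7 + 15 + 4 + 11 + 13 + 13 + 9 + 6 = 108
Number of machines = 3
Ideal balanced load = 108 / 3 = 36.0

36.0


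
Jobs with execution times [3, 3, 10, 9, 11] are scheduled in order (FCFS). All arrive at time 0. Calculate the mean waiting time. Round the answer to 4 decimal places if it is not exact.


FCFS order (as given): [3, 3, 10, 9, 11]
Waiting times:
  Job 1: wait = 0
  Job 2: wait = 3
  Job 3: wait = 6
  Job 4: wait = 16
  Job 5: wait = 25
Sum of waiting times = 50
Average waiting time = 50/5 = 10.0

10.0


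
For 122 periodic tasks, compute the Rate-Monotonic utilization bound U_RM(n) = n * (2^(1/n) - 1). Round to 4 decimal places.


Compute 2^(1/122) = 1.0056977048
Subtract 1: 1.0056977048 - 1 = 0.0056977048
Multiply by n: 122 * 0.0056977048 = 0.6951199856
Round to 4 dp: 0.6951

0.6951


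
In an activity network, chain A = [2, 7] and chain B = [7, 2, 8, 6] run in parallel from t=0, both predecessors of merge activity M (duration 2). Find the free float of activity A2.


ES(A2) = sum of predecessors on chain A = 2
EF(A2) = ES + duration = 2 + 7 = 9
Successor of A2 is M. ES(M) = max(sum(A), sum(B)) = max(9, 23) = 23
Free float = ES(successor) - EF(current) = 23 - 9 = 14

14


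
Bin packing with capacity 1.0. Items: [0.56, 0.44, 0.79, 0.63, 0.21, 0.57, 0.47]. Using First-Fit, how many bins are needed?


Place items sequentially using First-Fit:
  Item 0.56 -> new Bin 1
  Item 0.44 -> Bin 1 (now 1.0)
  Item 0.79 -> new Bin 2
  Item 0.63 -> new Bin 3
  Item 0.21 -> Bin 2 (now 1.0)
  Item 0.57 -> new Bin 4
  Item 0.47 -> new Bin 5
Total bins used = 5

5


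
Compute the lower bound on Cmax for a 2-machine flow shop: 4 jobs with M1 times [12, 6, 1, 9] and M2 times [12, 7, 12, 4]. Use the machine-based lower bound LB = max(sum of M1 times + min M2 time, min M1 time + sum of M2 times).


LB1 = sum(M1 times) + min(M2 times) = 28 + 4 = 32
LB2 = min(M1 times) + sum(M2 times) = 1 + 35 = 36
Lower bound = max(LB1, LB2) = max(32, 36) = 36

36


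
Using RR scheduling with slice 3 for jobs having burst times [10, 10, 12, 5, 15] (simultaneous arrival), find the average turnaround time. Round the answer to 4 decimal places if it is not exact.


Time quantum = 3
Execution trace:
  J1 runs 3 units, time = 3
  J2 runs 3 units, time = 6
  J3 runs 3 units, time = 9
  J4 runs 3 units, time = 12
  J5 runs 3 units, time = 15
  J1 runs 3 units, time = 18
  J2 runs 3 units, time = 21
  J3 runs 3 units, time = 24
  J4 runs 2 units, time = 26
  J5 runs 3 units, time = 29
  J1 runs 3 units, time = 32
  J2 runs 3 units, time = 35
  J3 runs 3 units, time = 38
  J5 runs 3 units, time = 41
  J1 runs 1 units, time = 42
  J2 runs 1 units, time = 43
  J3 runs 3 units, time = 46
  J5 runs 3 units, time = 49
  J5 runs 3 units, time = 52
Finish times: [42, 43, 46, 26, 52]
Average turnaround = 209/5 = 41.8

41.8


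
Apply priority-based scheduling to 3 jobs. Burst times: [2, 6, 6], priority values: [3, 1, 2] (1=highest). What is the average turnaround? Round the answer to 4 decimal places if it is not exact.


Sort by priority (ascending = highest first):
Order: [(1, 6), (2, 6), (3, 2)]
Completion times:
  Priority 1, burst=6, C=6
  Priority 2, burst=6, C=12
  Priority 3, burst=2, C=14
Average turnaround = 32/3 = 10.6667

10.6667


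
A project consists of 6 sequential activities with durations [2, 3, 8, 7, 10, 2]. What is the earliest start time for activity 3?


Activity 3 starts after activities 1 through 2 complete.
Predecessor durations: [2, 3]
ES = 2 + 3 = 5

5


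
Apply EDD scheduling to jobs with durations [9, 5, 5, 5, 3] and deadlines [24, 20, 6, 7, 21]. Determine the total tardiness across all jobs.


Sort by due date (EDD order): [(5, 6), (5, 7), (5, 20), (3, 21), (9, 24)]
Compute completion times and tardiness:
  Job 1: p=5, d=6, C=5, tardiness=max(0,5-6)=0
  Job 2: p=5, d=7, C=10, tardiness=max(0,10-7)=3
  Job 3: p=5, d=20, C=15, tardiness=max(0,15-20)=0
  Job 4: p=3, d=21, C=18, tardiness=max(0,18-21)=0
  Job 5: p=9, d=24, C=27, tardiness=max(0,27-24)=3
Total tardiness = 6

6


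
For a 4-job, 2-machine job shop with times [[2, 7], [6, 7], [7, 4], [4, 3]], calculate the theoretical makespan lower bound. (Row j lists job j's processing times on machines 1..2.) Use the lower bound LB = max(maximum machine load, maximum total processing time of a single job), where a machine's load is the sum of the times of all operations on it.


Machine loads:
  Machine 1: 2 + 6 + 7 + 4 = 19
  Machine 2: 7 + 7 + 4 + 3 = 21
Max machine load = 21
Job totals:
  Job 1: 9
  Job 2: 13
  Job 3: 11
  Job 4: 7
Max job total = 13
Lower bound = max(21, 13) = 21

21


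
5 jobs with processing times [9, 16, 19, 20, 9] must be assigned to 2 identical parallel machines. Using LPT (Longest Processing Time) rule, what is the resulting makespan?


Sort jobs in decreasing order (LPT): [20, 19, 16, 9, 9]
Assign each job to the least loaded machine:
  Machine 1: jobs [20, 9, 9], load = 38
  Machine 2: jobs [19, 16], load = 35
Makespan = max load = 38

38


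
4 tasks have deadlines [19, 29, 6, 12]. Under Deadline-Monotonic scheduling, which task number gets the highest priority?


Sort tasks by relative deadline (ascending):
  Task 3: deadline = 6
  Task 4: deadline = 12
  Task 1: deadline = 19
  Task 2: deadline = 29
Priority order (highest first): [3, 4, 1, 2]
Highest priority task = 3

3


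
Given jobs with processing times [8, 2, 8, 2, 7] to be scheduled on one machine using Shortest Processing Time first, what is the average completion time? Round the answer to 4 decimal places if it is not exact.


Sort jobs by processing time (SPT order): [2, 2, 7, 8, 8]
Compute completion times sequentially:
  Job 1: processing = 2, completes at 2
  Job 2: processing = 2, completes at 4
  Job 3: processing = 7, completes at 11
  Job 4: processing = 8, completes at 19
  Job 5: processing = 8, completes at 27
Sum of completion times = 63
Average completion time = 63/5 = 12.6

12.6


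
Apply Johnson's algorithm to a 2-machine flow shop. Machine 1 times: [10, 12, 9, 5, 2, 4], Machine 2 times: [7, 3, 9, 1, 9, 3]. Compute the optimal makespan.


Apply Johnson's rule:
  Group 1 (a <= b): [(5, 2, 9), (3, 9, 9)]
  Group 2 (a > b): [(1, 10, 7), (2, 12, 3), (6, 4, 3), (4, 5, 1)]
Optimal job order: [5, 3, 1, 2, 6, 4]
Schedule:
  Job 5: M1 done at 2, M2 done at 11
  Job 3: M1 done at 11, M2 done at 20
  Job 1: M1 done at 21, M2 done at 28
  Job 2: M1 done at 33, M2 done at 36
  Job 6: M1 done at 37, M2 done at 40
  Job 4: M1 done at 42, M2 done at 43
Makespan = 43

43


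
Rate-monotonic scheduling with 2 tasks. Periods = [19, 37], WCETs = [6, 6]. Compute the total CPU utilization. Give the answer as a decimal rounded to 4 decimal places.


Compute individual utilizations (exact fractions):
  Task 1: C/T = 6/19 (approx. 0.3158)
  Task 2: C/T = 6/37 (approx. 0.1622)
Total utilization U = 6/19 + 6/37 = 336/703
Rounded to 4 decimal places: U = 0.4780
RM (Liu & Layland) bound for 2 tasks = 0.828427; compare with U = 336/703 (approx. 0.477952)
U <= bound, so schedulable by RM sufficient condition.

0.4780


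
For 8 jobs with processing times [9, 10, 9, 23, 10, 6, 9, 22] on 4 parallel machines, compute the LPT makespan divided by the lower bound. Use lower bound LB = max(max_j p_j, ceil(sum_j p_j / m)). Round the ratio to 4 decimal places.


LPT order: [23, 22, 10, 10, 9, 9, 9, 6]
Machine loads after assignment: [23, 22, 28, 25]
LPT makespan = 28
Lower bound = max(max_job, ceil(total/4)) = max(23, 25) = 25
Ratio = 28 / 25 = 1.12

1.12


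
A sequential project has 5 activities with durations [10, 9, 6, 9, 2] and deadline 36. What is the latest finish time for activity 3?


LF(activity 3) = deadline - sum of successor durations
Successors: activities 4 through 5 with durations [9, 2]
Sum of successor durations = 11
LF = 36 - 11 = 25

25


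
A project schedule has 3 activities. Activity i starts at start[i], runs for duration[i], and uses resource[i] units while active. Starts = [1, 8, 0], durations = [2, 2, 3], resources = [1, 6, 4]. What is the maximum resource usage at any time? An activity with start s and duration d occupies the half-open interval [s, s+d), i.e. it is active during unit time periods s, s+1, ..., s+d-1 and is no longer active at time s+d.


Each activity i is active on [start_i, start_i + duration_i).
Compute total resource usage per time slot:
  t=0: active resources = [4], total = 4
  t=1: active resources = [1, 4], total = 5
  t=2: active resources = [1, 4], total = 5
  t=3: active resources = [], total = 0
  t=4: active resources = [], total = 0
  t=5: active resources = [], total = 0
  t=6: active resources = [], total = 0
  t=7: active resources = [], total = 0
  t=8: active resources = [6], total = 6
  t=9: active resources = [6], total = 6
Peak resource demand = 6

6


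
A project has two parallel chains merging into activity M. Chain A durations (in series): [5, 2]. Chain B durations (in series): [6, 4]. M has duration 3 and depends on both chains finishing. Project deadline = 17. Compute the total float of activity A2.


Forward pass: ES(A2) = sum of predecessors on chain A = 5
EF = ES + duration = 5 + 2 = 7
Backward pass: LF(M) = deadline = 17; LS(M) = 17 - 3 = 14
LF(A2) = LS(M) - sum(successors on chain A) = 14 - 0 = 14
LS = LF - duration = 14 - 2 = 12
Total float = LS - ES = 12 - 5 = 7

7


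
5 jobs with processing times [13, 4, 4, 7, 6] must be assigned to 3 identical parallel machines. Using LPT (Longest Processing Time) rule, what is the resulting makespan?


Sort jobs in decreasing order (LPT): [13, 7, 6, 4, 4]
Assign each job to the least loaded machine:
  Machine 1: jobs [13], load = 13
  Machine 2: jobs [7, 4], load = 11
  Machine 3: jobs [6, 4], load = 10
Makespan = max load = 13

13


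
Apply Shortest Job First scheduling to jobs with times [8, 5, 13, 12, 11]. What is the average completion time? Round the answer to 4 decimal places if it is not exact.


SJF order (ascending): [5, 8, 11, 12, 13]
Completion times:
  Job 1: burst=5, C=5
  Job 2: burst=8, C=13
  Job 3: burst=11, C=24
  Job 4: burst=12, C=36
  Job 5: burst=13, C=49
Average completion = 127/5 = 25.4

25.4


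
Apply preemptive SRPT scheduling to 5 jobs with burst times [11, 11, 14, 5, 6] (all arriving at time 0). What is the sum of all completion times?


Since all jobs arrive at t=0, SRPT equals SPT ordering.
SPT order: [5, 6, 11, 11, 14]
Completion times:
  Job 1: p=5, C=5
  Job 2: p=6, C=11
  Job 3: p=11, C=22
  Job 4: p=11, C=33
  Job 5: p=14, C=47
Total completion time = 5 + 11 + 22 + 33 + 47 = 118

118


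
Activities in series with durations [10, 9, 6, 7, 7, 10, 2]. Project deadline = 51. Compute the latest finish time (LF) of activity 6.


LF(activity 6) = deadline - sum of successor durations
Successors: activities 7 through 7 with durations [2]
Sum of successor durations = 2
LF = 51 - 2 = 49

49


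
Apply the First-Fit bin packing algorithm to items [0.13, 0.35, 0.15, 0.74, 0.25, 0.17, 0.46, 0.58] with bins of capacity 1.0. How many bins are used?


Place items sequentially using First-Fit:
  Item 0.13 -> new Bin 1
  Item 0.35 -> Bin 1 (now 0.48)
  Item 0.15 -> Bin 1 (now 0.63)
  Item 0.74 -> new Bin 2
  Item 0.25 -> Bin 1 (now 0.88)
  Item 0.17 -> Bin 2 (now 0.91)
  Item 0.46 -> new Bin 3
  Item 0.58 -> new Bin 4
Total bins used = 4

4


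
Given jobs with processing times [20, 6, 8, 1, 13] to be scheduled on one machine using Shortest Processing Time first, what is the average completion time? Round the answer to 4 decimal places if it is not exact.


Sort jobs by processing time (SPT order): [1, 6, 8, 13, 20]
Compute completion times sequentially:
  Job 1: processing = 1, completes at 1
  Job 2: processing = 6, completes at 7
  Job 3: processing = 8, completes at 15
  Job 4: processing = 13, completes at 28
  Job 5: processing = 20, completes at 48
Sum of completion times = 99
Average completion time = 99/5 = 19.8

19.8


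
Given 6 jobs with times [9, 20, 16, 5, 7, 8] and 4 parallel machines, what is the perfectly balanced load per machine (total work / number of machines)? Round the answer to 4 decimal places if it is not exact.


Total processing time = 9 + 20 + 16 + 5 + 7 + 8 = 65
Number of machines = 4
Ideal balanced load = 65 / 4 = 16.25

16.25


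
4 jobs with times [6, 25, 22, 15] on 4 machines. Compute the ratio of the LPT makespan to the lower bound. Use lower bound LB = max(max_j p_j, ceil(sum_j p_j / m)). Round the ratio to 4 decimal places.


LPT order: [25, 22, 15, 6]
Machine loads after assignment: [25, 22, 15, 6]
LPT makespan = 25
Lower bound = max(max_job, ceil(total/4)) = max(25, 17) = 25
Ratio = 25 / 25 = 1.0

1.0


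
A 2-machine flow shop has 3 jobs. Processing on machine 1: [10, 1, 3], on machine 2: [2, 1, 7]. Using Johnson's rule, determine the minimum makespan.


Apply Johnson's rule:
  Group 1 (a <= b): [(2, 1, 1), (3, 3, 7)]
  Group 2 (a > b): [(1, 10, 2)]
Optimal job order: [2, 3, 1]
Schedule:
  Job 2: M1 done at 1, M2 done at 2
  Job 3: M1 done at 4, M2 done at 11
  Job 1: M1 done at 14, M2 done at 16
Makespan = 16

16


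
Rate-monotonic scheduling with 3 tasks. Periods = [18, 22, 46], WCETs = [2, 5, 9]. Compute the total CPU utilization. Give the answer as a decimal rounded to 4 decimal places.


Compute individual utilizations (exact fractions):
  Task 1: C/T = 2/18 = 1/9 (approx. 0.1111)
  Task 2: C/T = 5/22 (approx. 0.2273)
  Task 3: C/T = 9/46 (approx. 0.1957)
Total utilization U = 1/9 + 5/22 + 9/46 = 1216/2277
Rounded to 4 decimal places: U = 0.5340
RM (Liu & Layland) bound for 3 tasks = 0.779763; compare with U = 1216/2277 (approx. 0.534036)
U <= bound, so schedulable by RM sufficient condition.

0.5340


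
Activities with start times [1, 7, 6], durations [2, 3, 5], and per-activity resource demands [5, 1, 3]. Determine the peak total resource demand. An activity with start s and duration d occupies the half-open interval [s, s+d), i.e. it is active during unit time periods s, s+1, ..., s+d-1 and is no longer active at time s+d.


Each activity i is active on [start_i, start_i + duration_i).
Compute total resource usage per time slot:
  t=0: active resources = [], total = 0
  t=1: active resources = [5], total = 5
  t=2: active resources = [5], total = 5
  t=3: active resources = [], total = 0
  t=4: active resources = [], total = 0
  t=5: active resources = [], total = 0
  t=6: active resources = [3], total = 3
  t=7: active resources = [1, 3], total = 4
  t=8: active resources = [1, 3], total = 4
  t=9: active resources = [1, 3], total = 4
  t=10: active resources = [3], total = 3
Peak resource demand = 5

5


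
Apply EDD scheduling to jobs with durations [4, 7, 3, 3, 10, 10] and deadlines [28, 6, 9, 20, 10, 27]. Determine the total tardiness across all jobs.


Sort by due date (EDD order): [(7, 6), (3, 9), (10, 10), (3, 20), (10, 27), (4, 28)]
Compute completion times and tardiness:
  Job 1: p=7, d=6, C=7, tardiness=max(0,7-6)=1
  Job 2: p=3, d=9, C=10, tardiness=max(0,10-9)=1
  Job 3: p=10, d=10, C=20, tardiness=max(0,20-10)=10
  Job 4: p=3, d=20, C=23, tardiness=max(0,23-20)=3
  Job 5: p=10, d=27, C=33, tardiness=max(0,33-27)=6
  Job 6: p=4, d=28, C=37, tardiness=max(0,37-28)=9
Total tardiness = 30

30
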